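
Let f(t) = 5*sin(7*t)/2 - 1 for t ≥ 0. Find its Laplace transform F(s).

F(s) = 35/(2*(s^2 + 49)) - 1/s

By linearity of the Laplace transform, transform each term separately.
L{-1} = -1/s; (5/2)·[L{sin(7t)} = 7/(s^2 + 49)].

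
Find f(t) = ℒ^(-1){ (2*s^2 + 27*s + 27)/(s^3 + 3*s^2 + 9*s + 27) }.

f(t) = 5*sin(3*t) + 4*cos(3*t) - 2*exp(-3*t)

Factor the denominator: s^3 + 3*s^2 + 9*s + 27 = (s + 3)*(s^2 + 9).
Partial fraction decomposition gives [-2/(s + 3)] + [4*s/(s^2 + 9)] + [15/(s^2 + 9)].
Invert each term: -2/(s + 3) ↔ -2e^(-3t); 4·s/(s^2 + 9) ↔ 4cos(3t); 5·3/(s^2 + 9) ↔ 5sin(3t).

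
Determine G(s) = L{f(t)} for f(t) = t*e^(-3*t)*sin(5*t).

L{sin(5t)} = 5/(s^2 + 25).
Multiplying by e^(-3t) shifts s → s + 3, so L{e^(-3*t)*sin(5*t)} = 5/((s + 3)^2 + 25).
Then apply L{t·g(t)} = -d/ds[H(s)] with H(s) = 5/((s + 3)^2 + 25):
differentiating 1 time and applying the sign gives 10*(s + 3)/(s^2 + 6*s + 34)^2.

G(s) = 10*(s + 3)/(s^2 + 6*s + 34)^2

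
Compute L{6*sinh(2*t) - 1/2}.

12/(s^2 - 4) - 1/(2*s)

The transform is linear, so treat each term independently.
(6)·[L{sinh(2t)} = 2/(s^2 - 4)]; L{-1/2} = (-1/2)/s.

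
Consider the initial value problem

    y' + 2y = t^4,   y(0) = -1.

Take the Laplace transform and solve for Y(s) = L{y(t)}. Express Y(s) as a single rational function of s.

Laplace-transform each side.
With L{y'} = sY - y(0) = sY - (-1): the LHS transforms to (s + 2)Y - (-1).
The right side is L{t^4} = 24/s^5.
So (s + 2)Y = 24/s^5 + (-1).
Solve for Y(s) and write it as one ratio of polynomials.

Y(s) = (-s^5 + 24)/(s^6 + 2*s^5)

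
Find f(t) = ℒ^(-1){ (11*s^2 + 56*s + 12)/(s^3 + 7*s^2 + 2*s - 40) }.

f(t) = 4*exp(2*t) + 6*exp(-4*t) + exp(-5*t)

Factor the denominator: s^3 + 7*s^2 + 2*s - 40 = (s - 2)*(s + 4)*(s + 5).
Partial fraction decomposition gives [1/(s + 5)] + [4/(s - 2)] + [6/(s + 4)].
Invert each term: 1/(s + 5) ↔ e^(-5t); 4/(s - 2) ↔ 4e^(2t); 6/(s + 4) ↔ 6e^(-4t).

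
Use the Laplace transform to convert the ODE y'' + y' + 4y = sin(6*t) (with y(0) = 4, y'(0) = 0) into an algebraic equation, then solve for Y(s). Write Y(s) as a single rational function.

Y(s) = (4*s^3 + 4*s^2 + 144*s + 150)/(s^4 + s^3 + 40*s^2 + 36*s + 144)

Transform both sides with L{·}.
Using L{y''} = s^2 Y - s·y(0) - y'(0) and L{y'} = sY - y(0), with y(0) = 4, y'(0) = 0, the left side becomes (s^2 + s + 4)Y - (4*s + 4).
The right side is L{sin(6*t)} = 6/(s^2 + 36).
So (s^2 + s + 4)Y = 6/(s^2 + 36) + (4*s + 4).
Solve for Y(s) and write it as one ratio of polynomials.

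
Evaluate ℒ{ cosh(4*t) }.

L{cosh(4t)} = s/(s^2 - 16).

s/(s^2 - 16)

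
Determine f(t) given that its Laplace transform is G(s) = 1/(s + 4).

f(t) = exp(-4*t)

Since L{e^(-4t)} = 1/(s + 4), the inverse is e^(-4*t).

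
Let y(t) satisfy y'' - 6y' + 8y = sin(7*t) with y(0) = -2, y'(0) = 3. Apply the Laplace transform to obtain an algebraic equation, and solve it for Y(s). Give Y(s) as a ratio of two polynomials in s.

Y(s) = (-2*s^3 + 15*s^2 - 98*s + 742)/(s^4 - 6*s^3 + 57*s^2 - 294*s + 392)

Take the Laplace transform of both sides.
Using L{y''} = s^2 Y - s·y(0) - y'(0) and L{y'} = sY - y(0), with y(0) = -2, y'(0) = 3, the left side becomes (s^2 - 6*s + 8)Y - (-2*s + 15).
The right side is L{sin(7*t)} = 7/(s^2 + 49).
So (s^2 - 6*s + 8)Y = 7/(s^2 + 49) + (-2*s + 15).
Divide through and combine into a single rational function.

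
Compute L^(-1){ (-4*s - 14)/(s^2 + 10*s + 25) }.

6*t*exp(-5*t) - 4*exp(-5*t)

Factor the denominator: s^2 + 10*s + 25 = (s + 5)^2.
Partial fraction decomposition gives [-4/(s + 5)] + [6/(s + 5)^2].
Invert each term: -4/(s + 5) ↔ -4e^(-5t); 6/(s + 5)^2 ↔ 6t·e^(-5t).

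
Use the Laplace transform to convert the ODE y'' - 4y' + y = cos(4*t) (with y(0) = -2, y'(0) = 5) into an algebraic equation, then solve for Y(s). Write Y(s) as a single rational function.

Y(s) = (-2*s^3 + 13*s^2 - 31*s + 208)/(s^4 - 4*s^3 + 17*s^2 - 64*s + 16)

Transform both sides with L{·}.
With L{y''} = s^2 Y - s·y(0) - y'(0) and L{y'} = sY - y(0), with y(0) = -2, y'(0) = 5: the LHS transforms to (s^2 - 4*s + 1)Y - (-2*s + 13).
The right side is L{cos(4*t)} = s/(s^2 + 16).
So (s^2 - 4*s + 1)Y = s/(s^2 + 16) + (-2*s + 13).
Isolate Y and clear denominators.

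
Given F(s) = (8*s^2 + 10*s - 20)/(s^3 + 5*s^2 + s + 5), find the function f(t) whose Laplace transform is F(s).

Factor the denominator: s^3 + 5*s^2 + s + 5 = (s + 5)*(s^2 + 1).
Partial fraction decomposition gives [5/(s + 5)] + [3*s/(s^2 + 1)] + [-5/(s^2 + 1)].
Invert each term: 5/(s + 5) ↔ 5e^(-5t); 3·s/(s^2 + 1) ↔ 3cos(t); -5·1/(s^2 + 1) ↔ -5sin(t).

f(t) = -5*sin(t) + 3*cos(t) + 5*exp(-5*t)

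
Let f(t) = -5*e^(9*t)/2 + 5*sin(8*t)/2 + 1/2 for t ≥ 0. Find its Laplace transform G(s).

G(s) = 20/(s^2 + 64) - 5/(2*(s - 9)) + 1/(2*s)

The transform is linear, so treat each term independently.
L{1/2} = (1/2)/s; (5/2)·[L{sin(8t)} = 8/(s^2 + 64)]; (-5/2)·[L{e^(9t)} = 1/(s - 9)].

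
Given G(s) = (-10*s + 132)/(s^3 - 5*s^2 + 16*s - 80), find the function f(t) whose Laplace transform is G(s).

Factor the denominator: s^3 - 5*s^2 + 16*s - 80 = (s - 5)*(s^2 + 16).
Partial fraction decomposition gives [2/(s - 5)] + [-2*s/(s^2 + 16)] + [-20/(s^2 + 16)].
Invert each term: 2/(s - 5) ↔ 2e^(5t); -2·s/(s^2 + 16) ↔ -2cos(4t); -5·4/(s^2 + 16) ↔ -5sin(4t).

f(t) = 2*exp(5*t) - 5*sin(4*t) - 2*cos(4*t)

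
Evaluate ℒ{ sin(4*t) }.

4/(s^2 + 16)

L{sin(4t)} = 4/(s^2 + 16).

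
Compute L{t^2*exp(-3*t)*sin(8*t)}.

L{sin(8t)} = 8/(s^2 + 64).
Multiplying by e^(-3t) shifts s → s + 3, so L{exp(-3*t)*sin(8*t)} = 8/((s + 3)^2 + 64).
Then apply L{t^2·g(t)} = (-1)^2 d^2/ds^2[G(s)] with G(s) = 8/((s + 3)^2 + 64):
differentiating 2 times and applying the sign gives 16*(3*s^2 + 18*s - 37)/(s^2 + 6*s + 73)^3.

16*(3*s^2 + 18*s - 37)/(s^2 + 6*s + 73)^3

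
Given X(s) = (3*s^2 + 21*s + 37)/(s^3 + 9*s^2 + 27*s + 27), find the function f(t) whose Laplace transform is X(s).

f(t) = t^2*exp(-3*t)/2 + 3*t*exp(-3*t) + 3*exp(-3*t)

Factor the denominator: s^3 + 9*s^2 + 27*s + 27 = (s + 3)^3.
Partial fraction decomposition gives [3/(s + 3)] + [3/(s + 3)^2] + [(s + 3)^(-3)].
Invert each term: 3/(s + 3) ↔ 3e^(-3t); 3/(s + 3)^2 ↔ 3t·e^(-3t); 1/(s + 3)^3 ↔ (1/2)t^2·e^(-3t).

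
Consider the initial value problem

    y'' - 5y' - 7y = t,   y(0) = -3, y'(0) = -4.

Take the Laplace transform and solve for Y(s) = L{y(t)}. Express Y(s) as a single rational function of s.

Y(s) = (-3*s^3 + 11*s^2 + 1)/(s^4 - 5*s^3 - 7*s^2)

Laplace-transform each side.
The derivative rules (L{y''} = s^2 Y - s·y(0) - y'(0) and L{y'} = sY - y(0), with y(0) = -3, y'(0) = -4) turn the left side into (s^2 - 5*s - 7)Y - (-3*s + 11).
The right side is L{t} = s^(-2).
So (s^2 - 5*s - 7)Y = s^(-2) + (-3*s + 11).
Isolate Y and clear denominators.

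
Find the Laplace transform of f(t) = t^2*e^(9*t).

2/(s - 9)^3

L{e^(9t)} = 1/(s - 9).
Then apply L{t^2·g(t)} = (-1)^2 d^2/ds^2[H(s)] with H(s) = 1/(s - 9):
differentiating 2 times and applying the sign gives 2/(s - 9)^3.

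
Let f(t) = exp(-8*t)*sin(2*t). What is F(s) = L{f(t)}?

L{sin(2t)} = 2/(s^2 + 4).
By the first shifting theorem, multiplying by e^(-8t) replaces s with s + 8.

F(s) = 2/((s + 8)^2 + 4)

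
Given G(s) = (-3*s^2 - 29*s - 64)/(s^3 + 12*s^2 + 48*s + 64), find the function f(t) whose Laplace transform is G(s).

Factor the denominator: s^3 + 12*s^2 + 48*s + 64 = (s + 4)^3.
Partial fraction decomposition gives [-3/(s + 4)] + [-5/(s + 4)^2] + [4/(s + 4)^3].
Invert each term: -3/(s + 4) ↔ -3e^(-4t); -5/(s + 4)^2 ↔ -5t·e^(-4t); 4/(s + 4)^3 ↔ (2)t^2·e^(-4t).

f(t) = 2*t^2*exp(-4*t) - 5*t*exp(-4*t) - 3*exp(-4*t)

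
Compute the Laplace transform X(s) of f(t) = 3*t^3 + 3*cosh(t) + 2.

X(s) = 3*s/(s^2 - 1) + 2/s + 18/s^4

Apply the Laplace transform termwise.
(3)·[L{t^3} = 3!/s^4 = 6/s^4]; L{2} = 2/s; (3)·[L{cosh(t)} = s/(s^2 - 1)].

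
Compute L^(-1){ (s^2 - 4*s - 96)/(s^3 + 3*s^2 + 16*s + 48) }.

Factor the denominator: s^3 + 3*s^2 + 16*s + 48 = (s + 3)*(s^2 + 16).
Partial fraction decomposition gives [-3/(s + 3)] + [4*s/(s^2 + 16)] + [-16/(s^2 + 16)].
Invert each term: -3/(s + 3) ↔ -3e^(-3t); 4·s/(s^2 + 16) ↔ 4cos(4t); -4·4/(s^2 + 16) ↔ -4sin(4t).

-4*sin(4*t) + 4*cos(4*t) - 3*exp(-3*t)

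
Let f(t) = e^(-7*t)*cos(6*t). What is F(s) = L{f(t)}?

F(s) = (s + 7)/((s + 7)^2 + 36)

L{cos(6t)} = s/(s^2 + 36).
By the first shifting theorem, multiplying by e^(-7t) replaces s with s + 7.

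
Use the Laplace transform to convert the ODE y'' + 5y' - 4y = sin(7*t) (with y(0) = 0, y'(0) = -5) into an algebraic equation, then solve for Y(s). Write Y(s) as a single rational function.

Laplace-transform each side.
With L{y''} = s^2 Y - s·y(0) - y'(0) and L{y'} = sY - y(0), with y(0) = 0, y'(0) = -5: the LHS transforms to (s^2 + 5*s - 4)Y - (-5).
The right side is L{sin(7*t)} = 7/(s^2 + 49).
So (s^2 + 5*s - 4)Y = 7/(s^2 + 49) + (-5).
Solve for Y(s) and write it as one ratio of polynomials.

Y(s) = (-5*s^2 - 238)/(s^4 + 5*s^3 + 45*s^2 + 245*s - 196)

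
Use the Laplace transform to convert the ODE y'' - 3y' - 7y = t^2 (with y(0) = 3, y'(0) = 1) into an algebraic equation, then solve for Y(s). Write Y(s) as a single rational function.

Y(s) = (3*s^4 - 8*s^3 + 2)/(s^5 - 3*s^4 - 7*s^3)

Laplace-transform each side.
With L{y''} = s^2 Y - s·y(0) - y'(0) and L{y'} = sY - y(0), with y(0) = 3, y'(0) = 1: the LHS transforms to (s^2 - 3*s - 7)Y - (3*s - 8).
The right side is L{t^2} = 2/s^3.
So (s^2 - 3*s - 7)Y = 2/s^3 + (3*s - 8).
Divide through and combine into a single rational function.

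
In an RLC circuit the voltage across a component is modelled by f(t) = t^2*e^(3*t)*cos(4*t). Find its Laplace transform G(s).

G(s) = 2*(s - 3)*(s^2 - 6*s - 39)/(s^2 - 6*s + 25)^3

L{cos(4t)} = s/(s^2 + 16).
Multiplying by e^(3t) shifts s → s - 3, so L{e^(3*t)*cos(4*t)} = (s - 3)/((s - 3)^2 + 16).
Then apply L{t^2·g(t)} = (-1)^2 d^2/ds^2[H(s)] with H(s) = (s - 3)/((s - 3)^2 + 16):
differentiating 2 times and applying the sign gives 2*(s - 3)*(s^2 - 6*s - 39)/(s^2 - 6*s + 25)^3.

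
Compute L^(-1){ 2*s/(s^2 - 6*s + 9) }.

Factor the denominator: s^2 - 6*s + 9 = (s - 3)^2.
Partial fraction decomposition gives [2/(s - 3)] + [6/(s - 3)^2].
Invert each term: 2/(s - 3) ↔ 2e^(3t); 6/(s - 3)^2 ↔ 6t·e^(3t).

6*t*exp(3*t) + 2*exp(3*t)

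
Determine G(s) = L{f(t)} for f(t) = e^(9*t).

G(s) = 1/(s - 9)

L{e^(9t)} = 1/(s - 9).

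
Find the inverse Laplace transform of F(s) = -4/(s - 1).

-4*exp(t)

Since L{e^(t)} = 1/(s - 1), the inverse is e^(t), scaled by -4.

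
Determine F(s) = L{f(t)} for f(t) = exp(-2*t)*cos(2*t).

L{cos(2t)} = s/(s^2 + 4).
By the first shifting theorem, multiplying by e^(-2t) replaces s with s + 2.

F(s) = (s + 2)/((s + 2)^2 + 4)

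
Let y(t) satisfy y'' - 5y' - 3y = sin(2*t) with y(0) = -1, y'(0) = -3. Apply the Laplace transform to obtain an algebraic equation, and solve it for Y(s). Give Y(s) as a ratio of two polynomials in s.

Transform both sides with L{·}.
With L{y''} = s^2 Y - s·y(0) - y'(0) and L{y'} = sY - y(0), with y(0) = -1, y'(0) = -3: the LHS transforms to (s^2 - 5*s - 3)Y - (-s + 2).
The right side is L{sin(2*t)} = 2/(s^2 + 4).
So (s^2 - 5*s - 3)Y = 2/(s^2 + 4) + (-s + 2).
Isolate Y and clear denominators.

Y(s) = (-s^3 + 2*s^2 - 4*s + 10)/(s^4 - 5*s^3 + s^2 - 20*s - 12)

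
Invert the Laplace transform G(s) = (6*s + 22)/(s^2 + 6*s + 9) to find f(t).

f(t) = 4*t*exp(-3*t) + 6*exp(-3*t)

Factor the denominator: s^2 + 6*s + 9 = (s + 3)^2.
Partial fraction decomposition gives [6/(s + 3)] + [4/(s + 3)^2].
Invert each term: 6/(s + 3) ↔ 6e^(-3t); 4/(s + 3)^2 ↔ 4t·e^(-3t).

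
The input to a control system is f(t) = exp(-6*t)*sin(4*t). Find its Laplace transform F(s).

F(s) = 4/((s + 6)^2 + 16)

L{sin(4t)} = 4/(s^2 + 16).
By the first shifting theorem, multiplying by e^(-6t) replaces s with s + 6.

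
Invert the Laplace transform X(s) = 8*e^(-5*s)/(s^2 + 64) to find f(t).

f(t) = Heaviside(t - 5)*(sin(8*t - 40))

The factor e^(-5s) signals a time shift by c = 5 (second shifting theorem).
L{sin(8t)} = 8/(s^2 + 64), so L^-1{8/(s^2 + 64)} = sin(8*t).
Hence the inverse is u(t - 5) times that function evaluated at t - 5.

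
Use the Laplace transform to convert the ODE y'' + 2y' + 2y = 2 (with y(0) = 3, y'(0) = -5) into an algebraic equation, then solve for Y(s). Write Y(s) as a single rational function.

Y(s) = (3*s^2 + s + 2)/(s^3 + 2*s^2 + 2*s)

Apply the Laplace transform to the equation.
With L{y''} = s^2 Y - s·y(0) - y'(0) and L{y'} = sY - y(0), with y(0) = 3, y'(0) = -5: the LHS transforms to (s^2 + 2*s + 2)Y - (3*s + 1).
The right side is L{2} = 2/s.
So (s^2 + 2*s + 2)Y = 2/s + (3*s + 1).
Divide through and combine into a single rational function.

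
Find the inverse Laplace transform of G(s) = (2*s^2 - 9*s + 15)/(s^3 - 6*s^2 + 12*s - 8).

Factor the denominator: s^3 - 6*s^2 + 12*s - 8 = (s - 2)^3.
Partial fraction decomposition gives [2/(s - 2)] + [-1/(s - 2)^2] + [5/(s - 2)^3].
Invert each term: 2/(s - 2) ↔ 2e^(2t); -1/(s - 2)^2 ↔ -t·e^(2t); 5/(s - 2)^3 ↔ (5/2)t^2·e^(2t).

5*t^2*exp(2*t)/2 - t*exp(2*t) + 2*exp(2*t)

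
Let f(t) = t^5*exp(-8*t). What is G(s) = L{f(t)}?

G(s) = 120/(s + 8)^6

L{t^5} = 5!/s^6 = 120/s^6.
By the first shifting theorem, multiplying by e^(-8t) replaces s with s + 8.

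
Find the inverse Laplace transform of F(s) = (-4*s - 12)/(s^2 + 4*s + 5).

-4*exp(-2*t)*sin(t) - 4*exp(-2*t)*cos(t)

Complete the square in the denominator: s^2 + 4*s + 5 = (s + 2)^2 + 1^2.
Split the numerator to match: -4*s - 12 = -4·(s + 2) - 4·1.
Invert each term: -4·(s + 2)/((s + 2)^2 + 1) ↔ -4e^(-2t)cos(t); -4·1/((s + 2)^2 + 1) ↔ -4e^(-2t)sin(t).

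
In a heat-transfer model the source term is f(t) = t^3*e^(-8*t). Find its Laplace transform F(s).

L{t^3} = 3!/s^4 = 6/s^4.
By the first shifting theorem, multiplying by e^(-8t) replaces s with s + 8.

F(s) = 6/(s + 8)^4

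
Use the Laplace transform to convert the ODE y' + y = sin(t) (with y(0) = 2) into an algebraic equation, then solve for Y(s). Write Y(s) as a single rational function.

Y(s) = (2*s^2 + 3)/(s^3 + s^2 + s + 1)

Take the Laplace transform of both sides.
With L{y'} = sY - y(0) = sY - 2: the LHS transforms to (s + 1)Y - (2).
The right side is L{sin(t)} = 1/(s^2 + 1).
So (s + 1)Y = 1/(s^2 + 1) + (2).
Isolate Y and clear denominators.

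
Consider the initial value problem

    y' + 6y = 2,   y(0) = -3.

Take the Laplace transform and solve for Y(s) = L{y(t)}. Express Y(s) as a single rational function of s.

Y(s) = (-3*s + 2)/(s^2 + 6*s)

Laplace-transform each side.
With L{y'} = sY - y(0) = sY - (-3): the LHS transforms to (s + 6)Y - (-3).
The right side is L{2} = 2/s.
So (s + 6)Y = 2/s + (-3).
Isolate Y and clear denominators.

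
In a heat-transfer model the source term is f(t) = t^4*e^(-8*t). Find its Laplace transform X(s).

X(s) = 24/(s + 8)^5

L{t^4} = 4!/s^5 = 24/s^5.
By the first shifting theorem, multiplying by e^(-8t) replaces s with s + 8.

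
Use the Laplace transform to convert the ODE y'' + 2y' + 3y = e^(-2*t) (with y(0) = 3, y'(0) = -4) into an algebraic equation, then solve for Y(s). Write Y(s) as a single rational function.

Y(s) = (3*s^2 + 8*s + 5)/(s^3 + 4*s^2 + 7*s + 6)

Take the Laplace transform of both sides.
With L{y''} = s^2 Y - s·y(0) - y'(0) and L{y'} = sY - y(0), with y(0) = 3, y'(0) = -4: the LHS transforms to (s^2 + 2*s + 3)Y - (3*s + 2).
The right side is L{e^(-2*t)} = 1/(s + 2).
So (s^2 + 2*s + 3)Y = 1/(s + 2) + (3*s + 2).
Solve for Y(s) and write it as one ratio of polynomials.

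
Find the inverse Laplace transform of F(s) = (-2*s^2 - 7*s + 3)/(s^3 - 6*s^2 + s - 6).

Factor the denominator: s^3 - 6*s^2 + s - 6 = (s - 6)*(s^2 + 1).
Partial fraction decomposition gives [-3/(s - 6)] + [s/(s^2 + 1)] + [-1/(s^2 + 1)].
Invert each term: -3/(s - 6) ↔ -3e^(6t); 1·s/(s^2 + 1) ↔ cos(t); -1·1/(s^2 + 1) ↔ -sin(t).

-3*exp(6*t) - sin(t) + cos(t)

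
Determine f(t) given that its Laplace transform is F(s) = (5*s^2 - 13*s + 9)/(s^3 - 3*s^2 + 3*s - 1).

Factor the denominator: s^3 - 3*s^2 + 3*s - 1 = (s - 1)^3.
Partial fraction decomposition gives [5/(s - 1)] + [-3/(s - 1)^2] + [(s - 1)^(-3)].
Invert each term: 5/(s - 1) ↔ 5e^(t); -3/(s - 1)^2 ↔ -3t·e^(t); 1/(s - 1)^3 ↔ (1/2)t^2·e^(t).

f(t) = t^2*exp(t)/2 - 3*t*exp(t) + 5*exp(t)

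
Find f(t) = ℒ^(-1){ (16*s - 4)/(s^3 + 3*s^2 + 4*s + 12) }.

f(t) = 2*sin(2*t) + 4*cos(2*t) - 4*exp(-3*t)

Factor the denominator: s^3 + 3*s^2 + 4*s + 12 = (s + 3)*(s^2 + 4).
Partial fraction decomposition gives [-4/(s + 3)] + [4*s/(s^2 + 4)] + [4/(s^2 + 4)].
Invert each term: -4/(s + 3) ↔ -4e^(-3t); 4·s/(s^2 + 4) ↔ 4cos(2t); 2·2/(s^2 + 4) ↔ 2sin(2t).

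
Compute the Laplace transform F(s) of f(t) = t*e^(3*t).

L{e^(3t)} = 1/(s - 3).
Then apply L{t·g(t)} = -d/ds[G(s)] with G(s) = 1/(s - 3):
differentiating 1 time and applying the sign gives (s - 3)^(-2).

F(s) = (s - 3)^(-2)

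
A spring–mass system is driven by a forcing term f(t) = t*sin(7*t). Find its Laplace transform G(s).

G(s) = 14*s/(s^2 + 49)^2

L{sin(7t)} = 7/(s^2 + 49).
Then apply L{t·g(t)} = -d/ds[H(s)] with H(s) = 7/(s^2 + 49):
differentiating 1 time and applying the sign gives 14*s/(s^2 + 49)^2.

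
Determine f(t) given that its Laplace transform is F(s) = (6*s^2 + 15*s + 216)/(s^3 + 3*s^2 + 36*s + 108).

Factor the denominator: s^3 + 3*s^2 + 36*s + 108 = (s + 3)*(s^2 + 36).
Partial fraction decomposition gives [5/(s + 3)] + [s/(s^2 + 36)] + [12/(s^2 + 36)].
Invert each term: 5/(s + 3) ↔ 5e^(-3t); 1·s/(s^2 + 36) ↔ cos(6t); 2·6/(s^2 + 36) ↔ 2sin(6t).

f(t) = 2*sin(6*t) + cos(6*t) + 5*exp(-3*t)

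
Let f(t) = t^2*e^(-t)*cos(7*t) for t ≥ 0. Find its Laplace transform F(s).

F(s) = 2*(s + 1)*(s^2 + 2*s - 146)/(s^2 + 2*s + 50)^3

L{cos(7t)} = s/(s^2 + 49).
Multiplying by e^(-t) shifts s → s + 1, so L{e^(-t)*cos(7*t)} = (s + 1)/((s + 1)^2 + 49).
Then apply L{t^2·g(t)} = (-1)^2 d^2/ds^2[G(s)] with G(s) = (s + 1)/((s + 1)^2 + 49):
differentiating 2 times and applying the sign gives 2*(s + 1)*(s^2 + 2*s - 146)/(s^2 + 2*s + 50)^3.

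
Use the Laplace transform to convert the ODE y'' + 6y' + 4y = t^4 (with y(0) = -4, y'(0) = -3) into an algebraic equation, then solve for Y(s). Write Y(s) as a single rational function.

Apply the Laplace transform to the equation.
Using L{y''} = s^2 Y - s·y(0) - y'(0) and L{y'} = sY - y(0), with y(0) = -4, y'(0) = -3, the left side becomes (s^2 + 6*s + 4)Y - (-4*s - 27).
The right side is L{t^4} = 24/s^5.
So (s^2 + 6*s + 4)Y = 24/s^5 + (-4*s - 27).
Divide through and combine into a single rational function.

Y(s) = (-4*s^6 - 27*s^5 + 24)/(s^7 + 6*s^6 + 4*s^5)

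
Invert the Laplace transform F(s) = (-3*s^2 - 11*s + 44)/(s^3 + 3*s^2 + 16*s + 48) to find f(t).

Factor the denominator: s^3 + 3*s^2 + 16*s + 48 = (s + 3)*(s^2 + 16).
Partial fraction decomposition gives [2/(s + 3)] + [-5*s/(s^2 + 16)] + [4/(s^2 + 16)].
Invert each term: 2/(s + 3) ↔ 2e^(-3t); -5·s/(s^2 + 16) ↔ -5cos(4t); 1·4/(s^2 + 16) ↔ sin(4t).

f(t) = sin(4*t) - 5*cos(4*t) + 2*exp(-3*t)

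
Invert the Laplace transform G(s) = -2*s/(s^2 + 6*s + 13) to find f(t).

f(t) = 3*exp(-3*t)*sin(2*t) - 2*exp(-3*t)*cos(2*t)

Complete the square in the denominator: s^2 + 6*s + 13 = (s + 3)^2 + 2^2.
Split the numerator to match: -2*s = -2·(s + 3) + 3·2.
Invert each term: -2·(s + 3)/((s + 3)^2 + 4) ↔ -2e^(-3t)cos(2t); 3·2/((s + 3)^2 + 4) ↔ 3e^(-3t)sin(2t).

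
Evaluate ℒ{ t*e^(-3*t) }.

L{e^(-3t)} = 1/(s + 3).
Then apply L{t·g(t)} = -d/ds[G(s)] with G(s) = 1/(s + 3):
differentiating 1 time and applying the sign gives (s + 3)^(-2).

(s + 3)^(-2)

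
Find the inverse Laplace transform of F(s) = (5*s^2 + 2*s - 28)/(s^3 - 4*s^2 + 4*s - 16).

3*exp(4*t) + 5*sin(2*t) + 2*cos(2*t)

Factor the denominator: s^3 - 4*s^2 + 4*s - 16 = (s - 4)*(s^2 + 4).
Partial fraction decomposition gives [3/(s - 4)] + [2*s/(s^2 + 4)] + [10/(s^2 + 4)].
Invert each term: 3/(s - 4) ↔ 3e^(4t); 2·s/(s^2 + 4) ↔ 2cos(2t); 5·2/(s^2 + 4) ↔ 5sin(2t).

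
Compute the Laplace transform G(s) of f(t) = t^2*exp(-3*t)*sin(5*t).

G(s) = 10*(3*s^2 + 18*s + 2)/(s^2 + 6*s + 34)^3

L{sin(5t)} = 5/(s^2 + 25).
Multiplying by e^(-3t) shifts s → s + 3, so L{exp(-3*t)*sin(5*t)} = 5/((s + 3)^2 + 25).
Then apply L{t^2·g(t)} = (-1)^2 d^2/ds^2[H(s)] with H(s) = 5/((s + 3)^2 + 25):
differentiating 2 times and applying the sign gives 10*(3*s^2 + 18*s + 2)/(s^2 + 6*s + 34)^3.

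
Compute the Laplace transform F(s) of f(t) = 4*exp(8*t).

L{4} = 4/s.
By the first shifting theorem, multiplying by e^(8t) replaces s with s - 8.

F(s) = 4/(s - 8)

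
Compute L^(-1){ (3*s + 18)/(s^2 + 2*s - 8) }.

4*exp(2*t) - exp(-4*t)

Factor the denominator: s^2 + 2*s - 8 = (s - 2)*(s + 4).
Partial fraction decomposition gives [-1/(s + 4)] + [4/(s - 2)].
Invert each term: -1/(s + 4) ↔ -e^(-4t); 4/(s - 2) ↔ 4e^(2t).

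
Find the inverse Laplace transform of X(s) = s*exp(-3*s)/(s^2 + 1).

Heaviside(t - 3)*(cos(t - 3))

The factor e^(-3s) signals a time shift by c = 3 (second shifting theorem).
L{cos(t)} = s/(s^2 + 1), so L^-1{s/(s^2 + 1)} = cos(t).
Hence the inverse is u(t - 3) times that function evaluated at t - 3.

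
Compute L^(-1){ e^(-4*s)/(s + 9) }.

The factor e^(-4s) signals a time shift by c = 4 (second shifting theorem).
L{e^(-9t)} = 1/(s + 9), so L^-1{1/(s + 9)} = e^(-9*t).
Hence the inverse is u(t - 4) times that function evaluated at t - 4.

Heaviside(t - 4)*(exp(-9*t + 36))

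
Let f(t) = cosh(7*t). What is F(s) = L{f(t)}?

L{cosh(7t)} = s/(s^2 - 49).

F(s) = s/(s^2 - 49)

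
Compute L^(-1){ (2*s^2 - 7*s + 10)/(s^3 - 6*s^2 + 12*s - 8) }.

2*t^2*exp(2*t) + t*exp(2*t) + 2*exp(2*t)

Factor the denominator: s^3 - 6*s^2 + 12*s - 8 = (s - 2)^3.
Partial fraction decomposition gives [2/(s - 2)] + [(s - 2)^(-2)] + [4/(s - 2)^3].
Invert each term: 2/(s - 2) ↔ 2e^(2t); 1/(s - 2)^2 ↔ t·e^(2t); 4/(s - 2)^3 ↔ (2)t^2·e^(2t).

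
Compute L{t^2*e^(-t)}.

L{e^(-t)} = 1/(s + 1).
Then apply L{t^2·g(t)} = (-1)^2 d^2/ds^2[G(s)] with G(s) = 1/(s + 1):
differentiating 2 times and applying the sign gives 2/(s + 1)^3.

2/(s + 1)^3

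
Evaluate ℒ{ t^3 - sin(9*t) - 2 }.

-9/(s^2 + 81) - 2/s + 6/s^4

By linearity of the Laplace transform, transform each term separately.
(-1)·[L{sin(9t)} = 9/(s^2 + 81)]; L{t^3} = 3!/s^4 = 6/s^4; L{-2} = -2/s.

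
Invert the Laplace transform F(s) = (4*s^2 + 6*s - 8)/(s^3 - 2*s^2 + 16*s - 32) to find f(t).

f(t) = exp(2*t) + 3*sin(4*t) + 3*cos(4*t)

Factor the denominator: s^3 - 2*s^2 + 16*s - 32 = (s - 2)*(s^2 + 16).
Partial fraction decomposition gives [1/(s - 2)] + [3*s/(s^2 + 16)] + [12/(s^2 + 16)].
Invert each term: 1/(s - 2) ↔ e^(2t); 3·s/(s^2 + 16) ↔ 3cos(4t); 3·4/(s^2 + 16) ↔ 3sin(4t).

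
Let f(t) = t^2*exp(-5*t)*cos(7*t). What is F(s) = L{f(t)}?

F(s) = 2*(s + 5)*(s^2 + 10*s - 122)/(s^2 + 10*s + 74)^3

L{cos(7t)} = s/(s^2 + 49).
Multiplying by e^(-5t) shifts s → s + 5, so L{exp(-5*t)*cos(7*t)} = (s + 5)/((s + 5)^2 + 49).
Then apply L{t^2·g(t)} = (-1)^2 d^2/ds^2[G(s)] with G(s) = (s + 5)/((s + 5)^2 + 49):
differentiating 2 times and applying the sign gives 2*(s + 5)*(s^2 + 10*s - 122)/(s^2 + 10*s + 74)^3.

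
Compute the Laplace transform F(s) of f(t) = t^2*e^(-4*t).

L{e^(-4t)} = 1/(s + 4).
Then apply L{t^2·g(t)} = (-1)^2 d^2/ds^2[G(s)] with G(s) = 1/(s + 4):
differentiating 2 times and applying the sign gives 2/(s + 4)^3.

F(s) = 2/(s + 4)^3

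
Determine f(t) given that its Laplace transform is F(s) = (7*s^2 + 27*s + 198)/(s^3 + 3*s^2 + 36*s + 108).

f(t) = 3*sin(6*t) + 3*cos(6*t) + 4*exp(-3*t)

Factor the denominator: s^3 + 3*s^2 + 36*s + 108 = (s + 3)*(s^2 + 36).
Partial fraction decomposition gives [4/(s + 3)] + [3*s/(s^2 + 36)] + [18/(s^2 + 36)].
Invert each term: 4/(s + 3) ↔ 4e^(-3t); 3·s/(s^2 + 36) ↔ 3cos(6t); 3·6/(s^2 + 36) ↔ 3sin(6t).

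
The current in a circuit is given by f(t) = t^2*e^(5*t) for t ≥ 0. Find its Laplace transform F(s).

L{t^2} = 2!/s^3 = 2/s^3.
By the first shifting theorem, multiplying by e^(5t) replaces s with s - 5.

F(s) = 2/(s - 5)^3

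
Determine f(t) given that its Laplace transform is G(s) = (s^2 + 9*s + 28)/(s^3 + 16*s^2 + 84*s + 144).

f(t) = -5*t*exp(-6*t) + 2*exp(-4*t) - exp(-6*t)

Factor the denominator: s^3 + 16*s^2 + 84*s + 144 = (s + 4)*(s + 6)^2.
Partial fraction decomposition gives [-1/(s + 6)] + [-5/(s + 6)^2] + [2/(s + 4)].
Invert each term: -1/(s + 6) ↔ -e^(-6t); -5/(s + 6)^2 ↔ -5t·e^(-6t); 2/(s + 4) ↔ 2e^(-4t).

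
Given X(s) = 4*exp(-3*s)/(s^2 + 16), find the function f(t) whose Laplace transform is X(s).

The factor e^(-3s) signals a time shift by c = 3 (second shifting theorem).
L{sin(4t)} = 4/(s^2 + 16), so L^-1{4/(s^2 + 16)} = sin(4*t).
Hence the inverse is u(t - 3) times that function evaluated at t - 3.

f(t) = Heaviside(t - 3)*(sin(4*t - 12))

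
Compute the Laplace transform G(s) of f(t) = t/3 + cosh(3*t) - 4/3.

G(s) = s/(s^2 - 9) - 4/(3*s) + 1/(3*s^2)

By linearity of the Laplace transform, transform each term separately.
L{-4/3} = (-4/3)/s; (1/3)·[L{t} = 1!/s^2 = 1/s^2]; L{cosh(3t)} = s/(s^2 - 9).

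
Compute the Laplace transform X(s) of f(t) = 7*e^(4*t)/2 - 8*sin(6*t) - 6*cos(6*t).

X(s) = -6*s/(s^2 + 36) - 48/(s^2 + 36) + 7/(2*(s - 4))

The transform is linear, so treat each term independently.
(7/2)·[L{e^(4t)} = 1/(s - 4)]; (-8)·[L{sin(6t)} = 6/(s^2 + 36)]; (-6)·[L{cos(6t)} = s/(s^2 + 36)].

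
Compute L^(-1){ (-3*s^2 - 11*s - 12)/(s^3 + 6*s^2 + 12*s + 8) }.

-t^2*exp(-2*t) + t*exp(-2*t) - 3*exp(-2*t)

Factor the denominator: s^3 + 6*s^2 + 12*s + 8 = (s + 2)^3.
Partial fraction decomposition gives [-3/(s + 2)] + [(s + 2)^(-2)] + [-2/(s + 2)^3].
Invert each term: -3/(s + 2) ↔ -3e^(-2t); 1/(s + 2)^2 ↔ t·e^(-2t); -2/(s + 2)^3 ↔ (-1)t^2·e^(-2t).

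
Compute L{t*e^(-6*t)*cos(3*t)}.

(s + 3)*(s + 9)/(s^2 + 12*s + 45)^2

L{cos(3t)} = s/(s^2 + 9).
Multiplying by e^(-6t) shifts s → s + 6, so L{e^(-6*t)*cos(3*t)} = (s + 6)/((s + 6)^2 + 9).
Then apply L{t·g(t)} = -d/ds[H(s)] with H(s) = (s + 6)/((s + 6)^2 + 9):
differentiating 1 time and applying the sign gives (s + 3)*(s + 9)/(s^2 + 12*s + 45)^2.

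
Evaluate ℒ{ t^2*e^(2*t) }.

L{e^(2t)} = 1/(s - 2).
Then apply L{t^2·g(t)} = (-1)^2 d^2/ds^2[H(s)] with H(s) = 1/(s - 2):
differentiating 2 times and applying the sign gives 2/(s - 2)^3.

2/(s - 2)^3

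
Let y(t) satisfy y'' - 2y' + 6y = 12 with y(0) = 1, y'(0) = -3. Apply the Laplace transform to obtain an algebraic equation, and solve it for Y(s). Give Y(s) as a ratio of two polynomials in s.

Transform both sides with L{·}.
Using L{y''} = s^2 Y - s·y(0) - y'(0) and L{y'} = sY - y(0), with y(0) = 1, y'(0) = -3, the left side becomes (s^2 - 2*s + 6)Y - (s - 5).
The right side is L{12} = 12/s.
So (s^2 - 2*s + 6)Y = 12/s + (s - 5).
Solve for Y(s) and write it as one ratio of polynomials.

Y(s) = (s^2 - 5*s + 12)/(s^3 - 2*s^2 + 6*s)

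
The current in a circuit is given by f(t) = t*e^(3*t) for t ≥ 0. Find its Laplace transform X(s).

X(s) = (s - 3)^(-2)

L{e^(3t)} = 1/(s - 3).
Then apply L{t·g(t)} = -d/ds[G(s)] with G(s) = 1/(s - 3):
differentiating 1 time and applying the sign gives (s - 3)^(-2).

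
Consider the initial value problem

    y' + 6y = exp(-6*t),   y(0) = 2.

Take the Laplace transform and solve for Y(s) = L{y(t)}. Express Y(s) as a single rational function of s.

Laplace-transform each side.
Using L{y'} = sY - y(0) = sY - 2, the left side becomes (s + 6)Y - (2).
The right side is L{exp(-6*t)} = 1/(s + 6).
So (s + 6)Y = 1/(s + 6) + (2).
Solve for Y(s) and write it as one ratio of polynomials.

Y(s) = (2*s + 13)/(s^2 + 12*s + 36)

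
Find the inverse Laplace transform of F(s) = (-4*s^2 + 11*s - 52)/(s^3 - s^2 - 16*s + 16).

-3*exp(4*t) + 3*exp(t) - 4*exp(-4*t)

Factor the denominator: s^3 - s^2 - 16*s + 16 = (s - 4)*(s - 1)*(s + 4).
Partial fraction decomposition gives [3/(s - 1)] + [-3/(s - 4)] + [-4/(s + 4)].
Invert each term: 3/(s - 1) ↔ 3e^(t); -3/(s - 4) ↔ -3e^(4t); -4/(s + 4) ↔ -4e^(-4t).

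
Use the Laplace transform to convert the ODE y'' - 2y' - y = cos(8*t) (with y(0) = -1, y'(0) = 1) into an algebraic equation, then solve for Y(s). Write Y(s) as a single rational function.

Y(s) = (-s^3 + 3*s^2 - 63*s + 192)/(s^4 - 2*s^3 + 63*s^2 - 128*s - 64)

Laplace-transform each side.
Using L{y''} = s^2 Y - s·y(0) - y'(0) and L{y'} = sY - y(0), with y(0) = -1, y'(0) = 1, the left side becomes (s^2 - 2*s - 1)Y - (-s + 3).
The right side is L{cos(8*t)} = s/(s^2 + 64).
So (s^2 - 2*s - 1)Y = s/(s^2 + 64) + (-s + 3).
Isolate Y and clear denominators.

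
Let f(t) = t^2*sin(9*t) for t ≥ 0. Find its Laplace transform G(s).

L{sin(9t)} = 9/(s^2 + 81).
Then apply L{t^2·g(t)} = (-1)^2 d^2/ds^2[H(s)] with H(s) = 9/(s^2 + 81):
differentiating 2 times and applying the sign gives 54*(s^2 - 27)/(s^2 + 81)^3.

G(s) = 54*(s^2 - 27)/(s^2 + 81)^3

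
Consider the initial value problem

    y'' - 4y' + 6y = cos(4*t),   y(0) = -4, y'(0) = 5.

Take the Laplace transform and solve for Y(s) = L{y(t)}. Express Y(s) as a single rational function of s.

Laplace-transform each side.
Using L{y''} = s^2 Y - s·y(0) - y'(0) and L{y'} = sY - y(0), with y(0) = -4, y'(0) = 5, the left side becomes (s^2 - 4*s + 6)Y - (-4*s + 21).
The right side is L{cos(4*t)} = s/(s^2 + 16).
So (s^2 - 4*s + 6)Y = s/(s^2 + 16) + (-4*s + 21).
Solve for Y(s) and write it as one ratio of polynomials.

Y(s) = (-4*s^3 + 21*s^2 - 63*s + 336)/(s^4 - 4*s^3 + 22*s^2 - 64*s + 96)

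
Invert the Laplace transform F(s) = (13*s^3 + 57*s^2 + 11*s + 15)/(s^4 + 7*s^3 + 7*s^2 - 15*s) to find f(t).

Factor the denominator: s^4 + 7*s^3 + 7*s^2 - 15*s = s*(s - 1)*(s + 3)*(s + 5).
Partial fraction decomposition gives [4/(s - 1)] + [-1/s] + [6/(s + 3)] + [4/(s + 5)].
Invert each term: 4/(s - 1) ↔ 4e^(t); -1/(s - 0) ↔ -e^(0t); 6/(s + 3) ↔ 6e^(-3t); 4/(s + 5) ↔ 4e^(-5t).

f(t) = 4*exp(t) - 1 + 6*exp(-3*t) + 4*exp(-5*t)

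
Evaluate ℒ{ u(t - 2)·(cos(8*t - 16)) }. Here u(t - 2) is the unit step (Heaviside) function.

s*exp(-2*s)/(s^2 + 64)

By the second shifting theorem, L{u(t - c)·g(t - c)} = e^(-cs)·G(s) with c = 2 and G(s) = L{g(t)}.
L{cos(8t)} = s/(s^2 + 64).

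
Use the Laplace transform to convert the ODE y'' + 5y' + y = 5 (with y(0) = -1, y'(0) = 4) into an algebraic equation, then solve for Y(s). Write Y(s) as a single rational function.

Apply the Laplace transform to the equation.
The derivative rules (L{y''} = s^2 Y - s·y(0) - y'(0) and L{y'} = sY - y(0), with y(0) = -1, y'(0) = 4) turn the left side into (s^2 + 5*s + 1)Y - (-s - 1).
The right side is L{5} = 5/s.
So (s^2 + 5*s + 1)Y = 5/s + (-s - 1).
Isolate Y and clear denominators.

Y(s) = (-s^2 - s + 5)/(s^3 + 5*s^2 + s)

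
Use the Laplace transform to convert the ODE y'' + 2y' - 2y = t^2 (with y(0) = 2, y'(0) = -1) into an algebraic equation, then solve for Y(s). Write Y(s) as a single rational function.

Transform both sides with L{·}.
Using L{y''} = s^2 Y - s·y(0) - y'(0) and L{y'} = sY - y(0), with y(0) = 2, y'(0) = -1, the left side becomes (s^2 + 2*s - 2)Y - (2*s + 3).
The right side is L{t^2} = 2/s^3.
So (s^2 + 2*s - 2)Y = 2/s^3 + (2*s + 3).
Solve for Y(s) and write it as one ratio of polynomials.

Y(s) = (2*s^4 + 3*s^3 + 2)/(s^5 + 2*s^4 - 2*s^3)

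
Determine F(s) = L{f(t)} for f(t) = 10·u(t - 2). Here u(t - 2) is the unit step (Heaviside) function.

F(s) = 10*exp(-2*s)/s

By the second shifting theorem, L{u(t - c)·g(t - c)} = e^(-cs)·G(s) with c = 2 and G(s) = L{g(t)}.
L{10} = 10/s.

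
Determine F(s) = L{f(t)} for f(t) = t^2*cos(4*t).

F(s) = 2*s*(s^2 - 48)/(s^2 + 16)^3

L{cos(4t)} = s/(s^2 + 16).
Then apply L{t^2·g(t)} = (-1)^2 d^2/ds^2[G(s)] with G(s) = s/(s^2 + 16):
differentiating 2 times and applying the sign gives 2*s*(s^2 - 48)/(s^2 + 16)^3.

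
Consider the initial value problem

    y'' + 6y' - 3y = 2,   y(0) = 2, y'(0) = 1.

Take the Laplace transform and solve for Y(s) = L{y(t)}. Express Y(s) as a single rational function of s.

Laplace-transform each side.
With L{y''} = s^2 Y - s·y(0) - y'(0) and L{y'} = sY - y(0), with y(0) = 2, y'(0) = 1: the LHS transforms to (s^2 + 6*s - 3)Y - (2*s + 13).
The right side is L{2} = 2/s.
So (s^2 + 6*s - 3)Y = 2/s + (2*s + 13).
Isolate Y and clear denominators.

Y(s) = (2*s^2 + 13*s + 2)/(s^3 + 6*s^2 - 3*s)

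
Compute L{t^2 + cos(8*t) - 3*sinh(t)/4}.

s/(s^2 + 64) - 3/(4*(s^2 - 1)) + 2/s^3

Apply the Laplace transform termwise.
L{cos(8t)} = s/(s^2 + 64); L{t^2} = 2!/s^3 = 2/s^3; (-3/4)·[L{sinh(t)} = 1/(s^2 - 1)].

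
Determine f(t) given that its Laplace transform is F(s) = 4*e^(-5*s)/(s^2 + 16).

The factor e^(-5s) signals a time shift by c = 5 (second shifting theorem).
L{sin(4t)} = 4/(s^2 + 16), so L^-1{4/(s^2 + 16)} = sin(4*t).
Hence the inverse is u(t - 5) times that function evaluated at t - 5.

f(t) = Heaviside(t - 5)*(sin(4*t - 20))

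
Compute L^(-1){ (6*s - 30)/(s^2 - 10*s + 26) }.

Rewrite the denominator: s^2 - 10*s + 26 = (s - 5)^2 + 1.
The form in (s - 5) signals a first-shifting-theorem factor e^(5t).
Since L{cos(t)} = s/(s^2 + 1), the inverse is exp(5*t)*cos(t), scaled by 6.

6*exp(5*t)*cos(t)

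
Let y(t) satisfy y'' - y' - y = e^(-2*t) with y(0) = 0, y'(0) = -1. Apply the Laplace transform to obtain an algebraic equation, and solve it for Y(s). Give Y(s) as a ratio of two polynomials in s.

Laplace-transform each side.
The derivative rules (L{y''} = s^2 Y - s·y(0) - y'(0) and L{y'} = sY - y(0), with y(0) = 0, y'(0) = -1) turn the left side into (s^2 - s - 1)Y - (-1).
The right side is L{e^(-2*t)} = 1/(s + 2).
So (s^2 - s - 1)Y = 1/(s + 2) + (-1).
Solve for Y(s) and write it as one ratio of polynomials.

Y(s) = (-s - 1)/(s^3 + s^2 - 3*s - 2)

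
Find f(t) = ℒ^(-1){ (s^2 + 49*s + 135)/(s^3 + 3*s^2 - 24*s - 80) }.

Factor the denominator: s^3 + 3*s^2 - 24*s - 80 = (s - 5)*(s + 4)^2.
Partial fraction decomposition gives [-4/(s + 4)] + [5/(s + 4)^2] + [5/(s - 5)].
Invert each term: -4/(s + 4) ↔ -4e^(-4t); 5/(s + 4)^2 ↔ 5t·e^(-4t); 5/(s - 5) ↔ 5e^(5t).

f(t) = 5*t*exp(-4*t) + 5*exp(5*t) - 4*exp(-4*t)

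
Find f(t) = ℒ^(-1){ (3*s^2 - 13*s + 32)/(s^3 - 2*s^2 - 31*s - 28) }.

f(t) = exp(7*t) - 2*exp(-t) + 4*exp(-4*t)

Factor the denominator: s^3 - 2*s^2 - 31*s - 28 = (s - 7)*(s + 1)*(s + 4).
Partial fraction decomposition gives [-2/(s + 1)] + [1/(s - 7)] + [4/(s + 4)].
Invert each term: -2/(s + 1) ↔ -2e^(-t); 1/(s - 7) ↔ e^(7t); 4/(s + 4) ↔ 4e^(-4t).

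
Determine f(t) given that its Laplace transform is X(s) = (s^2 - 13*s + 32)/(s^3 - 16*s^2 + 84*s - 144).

f(t) = -5*t*exp(6*t) + 2*exp(6*t) - exp(4*t)

Factor the denominator: s^3 - 16*s^2 + 84*s - 144 = (s - 6)^2*(s - 4).
Partial fraction decomposition gives [2/(s - 6)] + [-5/(s - 6)^2] + [-1/(s - 4)].
Invert each term: 2/(s - 6) ↔ 2e^(6t); -5/(s - 6)^2 ↔ -5t·e^(6t); -1/(s - 4) ↔ -e^(4t).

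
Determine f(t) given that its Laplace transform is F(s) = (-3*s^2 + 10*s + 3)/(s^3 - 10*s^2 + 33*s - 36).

f(t) = -6*t*exp(3*t) - 5*exp(4*t) + 2*exp(3*t)

Factor the denominator: s^3 - 10*s^2 + 33*s - 36 = (s - 4)*(s - 3)^2.
Partial fraction decomposition gives [2/(s - 3)] + [-6/(s - 3)^2] + [-5/(s - 4)].
Invert each term: 2/(s - 3) ↔ 2e^(3t); -6/(s - 3)^2 ↔ -6t·e^(3t); -5/(s - 4) ↔ -5e^(4t).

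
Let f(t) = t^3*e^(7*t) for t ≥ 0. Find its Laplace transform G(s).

L{t^3} = 3!/s^4 = 6/s^4.
By the first shifting theorem, multiplying by e^(7t) replaces s with s - 7.

G(s) = 6/(s - 7)^4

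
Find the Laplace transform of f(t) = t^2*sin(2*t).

4*(3*s^2 - 4)/(s^2 + 4)^3

L{sin(2t)} = 2/(s^2 + 4).
Then apply L{t^2·g(t)} = (-1)^2 d^2/ds^2[G(s)] with G(s) = 2/(s^2 + 4):
differentiating 2 times and applying the sign gives 4*(3*s^2 - 4)/(s^2 + 4)^3.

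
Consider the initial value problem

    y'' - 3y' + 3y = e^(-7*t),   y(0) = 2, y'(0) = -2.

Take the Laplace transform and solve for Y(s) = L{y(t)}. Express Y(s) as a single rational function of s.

Y(s) = (2*s^2 + 6*s - 55)/(s^3 + 4*s^2 - 18*s + 21)

Transform both sides with L{·}.
With L{y''} = s^2 Y - s·y(0) - y'(0) and L{y'} = sY - y(0), with y(0) = 2, y'(0) = -2: the LHS transforms to (s^2 - 3*s + 3)Y - (2*s - 8).
The right side is L{e^(-7*t)} = 1/(s + 7).
So (s^2 - 3*s + 3)Y = 1/(s + 7) + (2*s - 8).
Divide through and combine into a single rational function.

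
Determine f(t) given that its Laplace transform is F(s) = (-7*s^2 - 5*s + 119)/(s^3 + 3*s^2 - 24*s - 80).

Factor the denominator: s^3 + 3*s^2 - 24*s - 80 = (s - 5)*(s + 4)^2.
Partial fraction decomposition gives [-6/(s + 4)] + [-3/(s + 4)^2] + [-1/(s - 5)].
Invert each term: -6/(s + 4) ↔ -6e^(-4t); -3/(s + 4)^2 ↔ -3t·e^(-4t); -1/(s - 5) ↔ -e^(5t).

f(t) = -3*t*exp(-4*t) - exp(5*t) - 6*exp(-4*t)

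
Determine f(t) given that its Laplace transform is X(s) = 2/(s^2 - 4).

Since L{sinh(2t)} = 2/(s^2 - 4), the inverse is sinh(2*t).

f(t) = sinh(2*t)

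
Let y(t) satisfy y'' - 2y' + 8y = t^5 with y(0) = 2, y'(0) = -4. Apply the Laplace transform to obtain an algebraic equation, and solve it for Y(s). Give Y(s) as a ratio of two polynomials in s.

Apply the Laplace transform to the equation.
The derivative rules (L{y''} = s^2 Y - s·y(0) - y'(0) and L{y'} = sY - y(0), with y(0) = 2, y'(0) = -4) turn the left side into (s^2 - 2*s + 8)Y - (2*s - 8).
The right side is L{t^5} = 120/s^6.
So (s^2 - 2*s + 8)Y = 120/s^6 + (2*s - 8).
Divide through and combine into a single rational function.

Y(s) = (2*s^7 - 8*s^6 + 120)/(s^8 - 2*s^7 + 8*s^6)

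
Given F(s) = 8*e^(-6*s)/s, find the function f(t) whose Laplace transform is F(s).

f(t) = Heaviside(t - 6)*(8)

The factor e^(-6s) signals a time shift by c = 6 (second shifting theorem).
L{8} = 8/s, so L^-1{8/s} = 8.
Hence the inverse is u(t - 6) times that function evaluated at t - 6.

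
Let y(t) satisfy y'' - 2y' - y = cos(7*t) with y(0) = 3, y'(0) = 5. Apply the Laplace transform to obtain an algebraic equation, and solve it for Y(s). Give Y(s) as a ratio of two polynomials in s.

Laplace-transform each side.
Using L{y''} = s^2 Y - s·y(0) - y'(0) and L{y'} = sY - y(0), with y(0) = 3, y'(0) = 5, the left side becomes (s^2 - 2*s - 1)Y - (3*s - 1).
The right side is L{cos(7*t)} = s/(s^2 + 49).
So (s^2 - 2*s - 1)Y = s/(s^2 + 49) + (3*s - 1).
Solve for Y(s) and write it as one ratio of polynomials.

Y(s) = (3*s^3 - s^2 + 148*s - 49)/(s^4 - 2*s^3 + 48*s^2 - 98*s - 49)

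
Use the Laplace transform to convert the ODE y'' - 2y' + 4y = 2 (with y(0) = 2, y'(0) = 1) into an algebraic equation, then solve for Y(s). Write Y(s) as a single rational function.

Y(s) = (2*s^2 - 3*s + 2)/(s^3 - 2*s^2 + 4*s)

Laplace-transform each side.
Using L{y''} = s^2 Y - s·y(0) - y'(0) and L{y'} = sY - y(0), with y(0) = 2, y'(0) = 1, the left side becomes (s^2 - 2*s + 4)Y - (2*s - 3).
The right side is L{2} = 2/s.
So (s^2 - 2*s + 4)Y = 2/s + (2*s - 3).
Solve for Y(s) and write it as one ratio of polynomials.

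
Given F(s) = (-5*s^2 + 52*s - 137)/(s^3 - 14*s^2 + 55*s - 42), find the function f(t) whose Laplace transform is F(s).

f(t) = -3*exp(7*t) + exp(6*t) - 3*exp(t)

Factor the denominator: s^3 - 14*s^2 + 55*s - 42 = (s - 7)*(s - 6)*(s - 1).
Partial fraction decomposition gives [-3/(s - 1)] + [1/(s - 6)] + [-3/(s - 7)].
Invert each term: -3/(s - 1) ↔ -3e^(t); 1/(s - 6) ↔ e^(6t); -3/(s - 7) ↔ -3e^(7t).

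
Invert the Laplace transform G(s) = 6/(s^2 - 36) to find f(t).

f(t) = sinh(6*t)

Since L{sinh(6t)} = 6/(s^2 - 36), the inverse is sinh(6*t).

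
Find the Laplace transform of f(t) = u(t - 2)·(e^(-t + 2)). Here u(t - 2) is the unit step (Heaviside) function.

exp(-2*s)/(s + 1)

By the second shifting theorem, L{u(t - c)·g(t - c)} = e^(-cs)·G(s) with c = 2 and G(s) = L{g(t)}.
L{e^(-t)} = 1/(s + 1).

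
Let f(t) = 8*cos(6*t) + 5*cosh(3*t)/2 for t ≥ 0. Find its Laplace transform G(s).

G(s) = 8*s/(s^2 + 36) + 5*s/(2*(s^2 - 9))

By linearity of the Laplace transform, transform each term separately.
(5/2)·[L{cosh(3t)} = s/(s^2 - 9)]; (8)·[L{cos(6t)} = s/(s^2 + 36)].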